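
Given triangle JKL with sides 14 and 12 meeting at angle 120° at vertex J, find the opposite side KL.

By the law of cosines: KL^2 = JK^2 + JL^2 - 2*JK*JL*cos(J)
KL^2 = 14^2 + 12^2 - 2*14*12*cos(120°)
KL^2 = 196 + 144 - 336*(-1/2)
KL^2 = 508
KL = 2*sqrt(127)

2*sqrt(127)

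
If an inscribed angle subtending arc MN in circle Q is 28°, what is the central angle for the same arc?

Central angle = 2 × 28° = 56° (inscribed angle theorem).

56°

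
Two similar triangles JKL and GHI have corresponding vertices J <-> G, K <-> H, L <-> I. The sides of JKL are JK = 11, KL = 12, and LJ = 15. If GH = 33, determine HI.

Similar triangles have proportional sides. Setting up the proportion:
GH / JK = HI / KL
33 / 11 = HI / 12
HI = 12 * 33 / 11 = 36.

36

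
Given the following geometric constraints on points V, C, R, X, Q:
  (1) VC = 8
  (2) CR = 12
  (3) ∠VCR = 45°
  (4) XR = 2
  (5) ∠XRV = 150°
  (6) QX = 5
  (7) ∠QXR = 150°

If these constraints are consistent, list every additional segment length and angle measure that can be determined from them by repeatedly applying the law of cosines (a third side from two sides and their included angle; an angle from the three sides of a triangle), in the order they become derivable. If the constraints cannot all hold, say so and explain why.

The constraints are consistent. Derivable facts, in order:
After 1 step:
- RQ ≈ 6.81
- VR ≈ 8.5
After 2 steps:
- VX ≈ 10.28
- ∠CRV = 41.73°
- ∠CVR = 93.27°
- ∠QRX = 21.55°
- ∠RQX = 8.45°
After 3 steps:
- ∠RVX = 5.58°
- ∠RXV = 24.42°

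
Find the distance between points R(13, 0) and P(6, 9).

d = sqrt((-7)^2 + (9)^2) = sqrt(130)

sqrt(130)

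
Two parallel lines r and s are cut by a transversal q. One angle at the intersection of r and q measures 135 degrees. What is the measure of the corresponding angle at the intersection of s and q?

Corresponding angles formed by parallel lines and a transversal are equal.
The given angle is 135 degrees.
The corresponding angle = 135 degrees.

135 degrees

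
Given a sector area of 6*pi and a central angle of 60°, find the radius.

The sector covers 60°/360° = 1/6 of the full circle.
Full circle area = 6*pi / 1/6 = 36*pi.
Since full area = πr², we get r² = 36*pi/π = 36, so r = 6.

6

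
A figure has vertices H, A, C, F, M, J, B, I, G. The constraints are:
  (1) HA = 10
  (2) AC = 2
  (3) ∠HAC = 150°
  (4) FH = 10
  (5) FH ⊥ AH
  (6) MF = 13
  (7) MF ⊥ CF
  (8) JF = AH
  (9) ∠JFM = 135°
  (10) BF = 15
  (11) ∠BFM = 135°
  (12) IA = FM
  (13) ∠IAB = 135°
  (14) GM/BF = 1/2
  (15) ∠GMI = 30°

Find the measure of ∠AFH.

Step 1: By the law of cosines on triangle FHA: FA² = 10² + 10² − 2·10·10·cos(90°) = 200, so FA = 10·√2.
Step 2: By the inverse law of cosines on triangle AFH: cos(∠AFH) = ((10·√2)² + 10² − 10²) / (2·10·√2·10) = 200/282.84 = 0.7071, so ∠AFH = 45°.

Therefore, the measure of angle ∠AFH = 45°.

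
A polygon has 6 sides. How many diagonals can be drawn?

The number of diagonals in an n-gon is n(n - 3)/2.
For n = 6: 6(6 - 3)/2 = 6 × 3 / 2 = 9.

9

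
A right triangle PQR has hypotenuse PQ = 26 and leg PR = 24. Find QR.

By the Pythagorean theorem: QR^2 = PQ^2 - PR^2
QR^2 = 26^2 - 24^2 = 676 - 576 = 100
QR = sqrt(100) = 10

10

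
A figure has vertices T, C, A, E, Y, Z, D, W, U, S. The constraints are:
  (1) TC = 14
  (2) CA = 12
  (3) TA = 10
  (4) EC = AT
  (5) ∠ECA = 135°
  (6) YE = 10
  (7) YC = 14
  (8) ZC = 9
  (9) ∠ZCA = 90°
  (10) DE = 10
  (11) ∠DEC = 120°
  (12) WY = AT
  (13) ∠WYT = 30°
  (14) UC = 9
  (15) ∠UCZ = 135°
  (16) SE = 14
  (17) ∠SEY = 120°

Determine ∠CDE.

From the given relations: EC = AT = 10.
Step 1: By the law of cosines on triangle DEC: DC² = 10² + 10² − 2·10·10·cos(120°) = 300, so DC = 10·√3.
Step 2: By the inverse law of cosines on triangle CDE: cos(∠CDE) = ((10·√3)² + 10² − 10²) / (2·10·√3·10) = 300/346.41 = 0.866, so ∠CDE = 30°.

Therefore, the measure of angle ∠CDE = 30°.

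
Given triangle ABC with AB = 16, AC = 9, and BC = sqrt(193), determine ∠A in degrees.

When all three sides of a triangle are known, the law of cosines can be rearranged to find any angle.
cos(C) = (a² + b² - c²) / (2ab) gives cos(A) = 1/2.
Taking the inverse cosine: A = 60°.

60°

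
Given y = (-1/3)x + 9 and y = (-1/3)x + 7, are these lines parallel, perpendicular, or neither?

Slope of line 1: m1 = -1/3
Slope of line 2: m2 = -1/3
Since m1 = m2 = -1/3, the lines are parallel.

Parallel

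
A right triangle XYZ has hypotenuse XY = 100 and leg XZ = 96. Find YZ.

YZ = sqrt(100^2 - 96^2) = sqrt(784) = 28

28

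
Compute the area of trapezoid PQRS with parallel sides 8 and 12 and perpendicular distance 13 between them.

Area of a trapezoid = (base1 + base2) * height / 2
Area = (8 + 12) * 13 / 2
Area = 20 * 13 / 2
Area = 260 / 2
Area = 130

130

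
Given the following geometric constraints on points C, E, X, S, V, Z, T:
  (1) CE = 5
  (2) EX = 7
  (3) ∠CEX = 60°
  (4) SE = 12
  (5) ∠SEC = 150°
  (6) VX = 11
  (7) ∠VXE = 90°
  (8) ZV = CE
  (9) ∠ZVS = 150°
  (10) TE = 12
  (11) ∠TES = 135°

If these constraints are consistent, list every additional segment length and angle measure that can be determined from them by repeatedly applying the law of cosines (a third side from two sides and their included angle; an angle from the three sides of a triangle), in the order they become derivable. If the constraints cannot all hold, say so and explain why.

The constraints are consistent. Derivable facts, in order:
After 1 step:
- CS ≈ 16.52
- CX = √39
- EV = √170
- ST ≈ 22.17
After 2 steps:
- ∠CSE = 8.7°
- ∠CXE = 43.9°
- ∠ECS = 21.3°
- ∠ECX = 76.1°
- ∠EST = 22.5°
- ∠ETS = 22.5°
- ∠EVX = 32.47°
- ∠VEX = 57.53°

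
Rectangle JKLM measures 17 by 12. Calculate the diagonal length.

A rectangle's diagonal splits it into two right triangles, with the diagonal as the hypotenuse.
By the Pythagorean theorem, d^2 = 17^2 + 12^2 = 433.
Therefore d = sqrt(433).

sqrt(433)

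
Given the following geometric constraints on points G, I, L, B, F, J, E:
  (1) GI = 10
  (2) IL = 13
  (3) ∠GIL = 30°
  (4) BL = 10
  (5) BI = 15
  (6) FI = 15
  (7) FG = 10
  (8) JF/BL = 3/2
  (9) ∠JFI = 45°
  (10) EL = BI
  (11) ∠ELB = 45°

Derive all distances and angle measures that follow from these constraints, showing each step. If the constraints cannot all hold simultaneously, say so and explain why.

The constraints are consistent.

From the given relations:
  JF = 3/2·BL = 3/2·10 = 15
  EL = BI = 15

Step 1: From GI = 10, IL = 13, and ∠GIL = 30°, by the law of cosines:
  GL² = GI² + IL² - 2·GI·IL·cos(30°) = 100 + 169 - 225.2 = 43.83
  GL ≈ 6.62

Step 2: From IF = 15, FJ = 15, and ∠IFJ = 45°, by the law of cosines:
  IJ² = IF² + FJ² - 2·IF·FJ·cos(45°) = 225 + 225 - 318.2 = 131.8
  IJ ≈ 11.48

Step 3: From BL = 10, LE = 15, and ∠BLE = 45°, by the law of cosines:
  BE² = BL² + LE² - 2·BL·LE·cos(45°) = 100 + 225 - 212.1 = 112.9
  BE ≈ 10.62

Step 4: From GF = 10, GI = 10, FI = 15, by the inverse law of cosines:
  cos(∠FGI) = (GF² + GI² - FI²) / (2·GF·GI)
  ∠FGI = 97.18°

Step 5: From IB = 15, IL = 13, BL = 10, by the inverse law of cosines:
  cos(∠BIL) = (IB² + IL² - BL²) / (2·IB·IL)
  ∠BIL = 41.08°

Step 6: From IF = 15, IG = 10, FG = 10, by the inverse law of cosines:
  cos(∠FIG) = (IF² + IG² - FG²) / (2·IF·IG)
  ∠FIG = 41.41°

Step 7: From LB = 10, LI = 13, BI = 15, by the inverse law of cosines:
  cos(∠BLI) = (LB² + LI² - BI²) / (2·LB·LI)
  ∠BLI = 80.26°

Step 8: From BI = 15, BL = 10, IL = 13, by the inverse law of cosines:
  cos(∠IBL) = (BI² + BL² - IL²) / (2·BI·BL)
  ∠IBL = 58.67°

Step 9: From FG = 10, FI = 15, GI = 10, by the inverse law of cosines:
  cos(∠GFI) = (FG² + FI² - GI²) / (2·FG·FI)
  ∠GFI = 41.41°

Step 10: From GI = 10, GL = 6.62, IL = 13, by the inverse law of cosines:
  cos(∠IGL) = (GI² + GL² - IL²) / (2·GI·GL)
  ∠IGL = 100.96°

Step 11: From IF = 15, IJ = 11.48, FJ = 15, by the inverse law of cosines:
  cos(∠FIJ) = (IF² + IJ² - FJ²) / (2·IF·IJ)
  ∠FIJ = 67.5°

Step 12: From LG = 6.62, LI = 13, GI = 10, by the inverse law of cosines:
  cos(∠GLI) = (LG² + LI² - GI²) / (2·LG·LI)
  ∠GLI = 49.04°

Step 13: From BE = 10.62, BL = 10, EL = 15, by the inverse law of cosines:
  cos(∠EBL) = (BE² + BL² - EL²) / (2·BE·BL)
  ∠EBL = 93.27°

Step 14: From JF = 15, JI = 11.48, FI = 15, by the inverse law of cosines:
  cos(∠FJI) = (JF² + JI² - FI²) / (2·JF·JI)
  ∠FJI = 67.5°

Step 15: From EB = 10.62, EL = 15, BL = 10, by the inverse law of cosines:
  cos(∠BEL) = (EB² + EL² - BL²) / (2·EB·EL)
  ∠BEL = 41.73°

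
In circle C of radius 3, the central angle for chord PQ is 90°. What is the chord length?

Chord length = 2r sin(θ/2)
= 2 × 3 × sin(90°/2)
= 2 × 3 × sin(45°)
= 3*sqrt(2)

3*sqrt(2)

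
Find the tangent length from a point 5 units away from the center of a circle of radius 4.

tangent = √(d² - r²) = √(5² - 4²) = √(25 - 16) = √9 = 3

3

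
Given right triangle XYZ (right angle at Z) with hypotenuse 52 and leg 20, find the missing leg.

Rearranging the Pythagorean theorem to solve for the unknown leg:
leg^2 = hypotenuse^2 - known_leg^2 = 2704 - 400 = 2304
leg = sqrt(2304) = 48.

48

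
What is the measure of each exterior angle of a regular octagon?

Each exterior angle of a regular n-gon is 360 / n.
For n = 8: 360 / 8 = 45 degrees.

45 degrees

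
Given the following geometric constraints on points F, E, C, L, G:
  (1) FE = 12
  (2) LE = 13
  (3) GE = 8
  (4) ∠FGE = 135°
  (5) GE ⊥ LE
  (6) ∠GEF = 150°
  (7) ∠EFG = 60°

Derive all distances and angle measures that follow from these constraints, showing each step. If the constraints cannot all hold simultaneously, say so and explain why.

These constraints are not satisfiable: (4), (6) and (7) are the three interior angles of triangle FGE, which must sum to 180°, but 135° + 150° + 60° = 345°. No planar figure meets all of them, so nothing further can be derived.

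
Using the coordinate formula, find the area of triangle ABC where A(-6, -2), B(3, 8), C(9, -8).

Shoelace: Area = (1/2)|-6(8--8) + 3(-8--2) + 9(-2-8)| = (1/2)(204) = 102

102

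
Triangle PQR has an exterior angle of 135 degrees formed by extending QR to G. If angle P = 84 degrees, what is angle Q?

By the exterior angle theorem: exterior angle = sum of remote interior angles.
135 = 84 + angle Q
angle Q = 135 - 84 = 51 degrees

51 degrees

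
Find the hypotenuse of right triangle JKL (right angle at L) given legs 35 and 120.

JK = sqrt(35^2 + 120^2) = sqrt(15625) = 125

125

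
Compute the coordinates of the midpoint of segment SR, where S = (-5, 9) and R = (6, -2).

The midpoint is the average of the coordinates:
x: (-5 + 6)/2 = 1/2
y: (9 + -2)/2 = 7/2
Midpoint = (1/2, 7/2)

(1/2, 7/2)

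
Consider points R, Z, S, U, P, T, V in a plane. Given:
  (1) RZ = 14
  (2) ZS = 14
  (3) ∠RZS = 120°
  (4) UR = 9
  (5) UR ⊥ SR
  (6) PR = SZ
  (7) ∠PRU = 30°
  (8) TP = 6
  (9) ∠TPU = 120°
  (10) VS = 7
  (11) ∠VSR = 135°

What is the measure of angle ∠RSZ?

Step 1: By the law of cosines on triangle SZR: SR² = 14² + 14² − 2·14·14·cos(120°) = 588, so SR = 14·√3.
Step 2: By the inverse law of cosines on triangle RSZ: cos(∠RSZ) = ((14·√3)² + 14² − 14²) / (2·14·√3·14) = 588/678.96 = 0.866, so ∠RSZ = 30°.

Therefore, the measure of angle ∠RSZ = 30°.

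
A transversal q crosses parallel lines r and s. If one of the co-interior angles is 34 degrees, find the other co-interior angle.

Co-interior (same-side interior) angles are between the parallel lines on the same side of the transversal.
Unlike corresponding or alternate interior angles, they are supplementary rather than equal.
So the angle = 180 - 34 = 146 degrees.

146 degrees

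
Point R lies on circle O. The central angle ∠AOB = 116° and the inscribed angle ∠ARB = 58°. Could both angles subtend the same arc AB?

By the inscribed angle theorem, if both angles subtend the same arc, the inscribed angle must be half the central angle.
Half of 116° = 58°, which equals the given inscribed angle of 58°.
Therefore, yes, they correspond to the same arc.

Yes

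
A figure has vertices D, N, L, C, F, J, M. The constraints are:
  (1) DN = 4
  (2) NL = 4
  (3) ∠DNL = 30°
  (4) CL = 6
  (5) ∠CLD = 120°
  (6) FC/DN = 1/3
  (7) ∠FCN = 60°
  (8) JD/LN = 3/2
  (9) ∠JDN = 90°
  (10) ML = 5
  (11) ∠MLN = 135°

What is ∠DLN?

Step 1: By the law of cosines on triangle LND: LD² = 4² + 4² − 2·4·4·cos(30°) = 4.29, so LD ≈ 2.07.
Step 2: By the inverse law of cosines on triangle DLN: cos(∠DLN) = (2.07² + 4² − 4²) / (2·2.07·4) = 4.29/16.56 = 0.2588, so ∠DLN = 75°.

Therefore, the measure of angle ∠DLN = 75°.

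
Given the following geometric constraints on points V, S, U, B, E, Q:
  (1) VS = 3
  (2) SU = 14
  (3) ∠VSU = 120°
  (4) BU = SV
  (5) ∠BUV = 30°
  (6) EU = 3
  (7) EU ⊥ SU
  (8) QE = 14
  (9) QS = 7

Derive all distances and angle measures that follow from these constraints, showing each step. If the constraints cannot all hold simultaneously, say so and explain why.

The constraints are consistent.

From the given relations:
  BU = SV = 3

Step 1: From VS = 3, SU = 14, and ∠VSU = 120°, by the law of cosines:
  VU² = VS² + SU² - 2·VS·SU·cos(120°) = 9 + 196 + 42 = 247
  VU ≈ 15.72

Step 2: From SU = 14, UE = 3, and ∠SUE = 90°, by the law of cosines:
  SE² = SU² + UE² - 2·SU·UE·cos(90°) = 196 + 9 - 0 = 205
  SE ≈ 14.32

Step 3: From VU = 15.72, UB = 3, and ∠VUB = 30°, by the law of cosines:
  VB² = VU² + UB² - 2·VU·UB·cos(30°) = 247 + 9 - 81.66 = 174.3
  VB ≈ 13.2

Step 4: From VS = 3, VU = 15.72, SU = 14, by the inverse law of cosines:
  cos(∠SVU) = (VS² + VU² - SU²) / (2·VS·VU)
  ∠SVU = 50.48°

Step 5: From SE = 14.32, SQ = 7, EQ = 14, by the inverse law of cosines:
  cos(∠ESQ) = (SE² + SQ² - EQ²) / (2·SE·SQ)
  ∠ESQ = 73.18°

Step 6: From SE = 14.32, SU = 14, EU = 3, by the inverse law of cosines:
  cos(∠ESU) = (SE² + SU² - EU²) / (2·SE·SU)
  ∠ESU = 12.09°

Step 7: From US = 14, UV = 15.72, SV = 3, by the inverse law of cosines:
  cos(∠SUV) = (US² + UV² - SV²) / (2·US·UV)
  ∠SUV = 9.52°

Step 8: From EQ = 14, ES = 14.32, QS = 7, by the inverse law of cosines:
  cos(∠QES) = (EQ² + ES² - QS²) / (2·EQ·ES)
  ∠QES = 28.59°

Step 9: From ES = 14.32, EU = 3, SU = 14, by the inverse law of cosines:
  cos(∠SEU) = (ES² + EU² - SU²) / (2·ES·EU)
  ∠SEU = 77.91°

Step 10: From QE = 14, QS = 7, ES = 14.32, by the inverse law of cosines:
  cos(∠EQS) = (QE² + QS² - ES²) / (2·QE·QS)
  ∠EQS = 78.22°

Step 11: From VB = 13.2, VU = 15.72, BU = 3, by the inverse law of cosines:
  cos(∠BVU) = (VB² + VU² - BU²) / (2·VB·VU)
  ∠BVU = 6.52°

Step 12: From BU = 3, BV = 13.2, UV = 15.72, by the inverse law of cosines:
  cos(∠UBV) = (BU² + BV² - UV²) / (2·BU·BV)
  ∠UBV = 143.48°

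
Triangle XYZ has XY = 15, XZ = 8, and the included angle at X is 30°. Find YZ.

Law of cosines: YZ^2 = 15^2 + 8^2 - 2(15)(8)cos(30°) = 289 - 120*sqrt(3), so YZ = sqrt(289 - 120*sqrt(3)).

sqrt(289 - 120*sqrt(3))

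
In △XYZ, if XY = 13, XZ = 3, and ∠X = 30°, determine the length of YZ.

Law of cosines: YZ^2 = 13^2 + 3^2 - 2(13)(3)cos(30°) = 178 - 39*sqrt(3), so YZ = sqrt(178 - 39*sqrt(3)).

sqrt(178 - 39*sqrt(3))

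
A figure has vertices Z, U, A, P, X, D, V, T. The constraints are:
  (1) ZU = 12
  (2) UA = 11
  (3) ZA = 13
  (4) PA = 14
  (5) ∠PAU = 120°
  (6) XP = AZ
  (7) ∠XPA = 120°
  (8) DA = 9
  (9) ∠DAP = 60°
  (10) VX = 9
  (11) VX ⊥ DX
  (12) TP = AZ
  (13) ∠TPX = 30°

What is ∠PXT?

From the given relations: XP = AZ = 13; TP = AZ = 13.
Step 1: By the law of cosines on triangle XPT: XT² = 13² + 13² − 2·13·13·cos(30°) = 45.28, so XT ≈ 6.73.
Step 2: By the inverse law of cosines on triangle PXT: cos(∠PXT) = (13² + 6.73² − 13²) / (2·13·6.73) = 45.28/174.96 = 0.2588, so ∠PXT = 75°.

Therefore, the measure of angle ∠PXT = 75°.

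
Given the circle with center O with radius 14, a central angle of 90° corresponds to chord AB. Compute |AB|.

Chord = 2(14) sin(45°) = 14*sqrt(2)

14*sqrt(2)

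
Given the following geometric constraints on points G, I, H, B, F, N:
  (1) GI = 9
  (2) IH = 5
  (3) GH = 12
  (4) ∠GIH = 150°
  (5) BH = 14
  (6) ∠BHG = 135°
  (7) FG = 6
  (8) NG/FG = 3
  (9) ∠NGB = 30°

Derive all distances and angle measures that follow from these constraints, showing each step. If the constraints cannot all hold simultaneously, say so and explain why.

These constraints are not satisfiable: (1), (2) and (3) fix all three sides of triangle GIH, so by the law of cosines cos(∠GIH) = (9² + 5² − 12²) / (2·9·5) = -0.4222, i.e. ∠GIH ≈ 114.97°, which contradicts (4) ∠GIH = 150°. No planar figure meets all of them, so nothing further can be derived.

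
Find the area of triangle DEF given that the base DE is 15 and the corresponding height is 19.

Area = (1/2)(15)(19) = 285/2

285/2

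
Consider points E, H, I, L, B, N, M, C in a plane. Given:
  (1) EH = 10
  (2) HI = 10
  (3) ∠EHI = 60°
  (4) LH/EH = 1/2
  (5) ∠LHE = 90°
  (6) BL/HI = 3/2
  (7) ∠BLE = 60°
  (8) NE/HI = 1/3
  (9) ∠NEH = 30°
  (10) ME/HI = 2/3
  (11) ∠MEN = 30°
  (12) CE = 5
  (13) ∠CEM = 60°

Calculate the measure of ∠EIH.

Step 1: By the law of cosines on triangle IHE: IE² = 10² + 10² − 2·10·10·cos(60°) = 100, so IE = 10.
Step 2: By the inverse law of cosines on triangle EIH: cos(∠EIH) = (10² + 10² − 10²) / (2·10·10) = 100/200 = 0.5, so ∠EIH = 60°.

Therefore, the measure of angle ∠EIH = 60°.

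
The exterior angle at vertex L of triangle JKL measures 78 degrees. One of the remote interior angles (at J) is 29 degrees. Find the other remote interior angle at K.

The exterior angle theorem states that an exterior angle equals the sum of the two non-adjacent interior angles.
So 78 = 29 + angle K, which gives angle K = 78 - 29 = 49 degrees.

49 degrees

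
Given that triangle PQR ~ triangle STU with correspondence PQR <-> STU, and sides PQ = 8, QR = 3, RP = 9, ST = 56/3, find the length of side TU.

Similar triangles have proportional sides. Setting up the proportion:
ST / PQ = TU / QR
56/3 / 8 = TU / 3
TU = 3 * 56/3 / 8 = 7.

7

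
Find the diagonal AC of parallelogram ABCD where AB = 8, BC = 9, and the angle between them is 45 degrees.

Using the law of cosines:
d^2 = 8^2 + 9^2 - 2(8)(9)cos(45 degrees)
d^2 = 64 + 81 - 144*sqrt(2)/2
d^2 = 145 - 72*sqrt(2)
d = sqrt(145 - 72*sqrt(2))

sqrt(145 - 72*sqrt(2))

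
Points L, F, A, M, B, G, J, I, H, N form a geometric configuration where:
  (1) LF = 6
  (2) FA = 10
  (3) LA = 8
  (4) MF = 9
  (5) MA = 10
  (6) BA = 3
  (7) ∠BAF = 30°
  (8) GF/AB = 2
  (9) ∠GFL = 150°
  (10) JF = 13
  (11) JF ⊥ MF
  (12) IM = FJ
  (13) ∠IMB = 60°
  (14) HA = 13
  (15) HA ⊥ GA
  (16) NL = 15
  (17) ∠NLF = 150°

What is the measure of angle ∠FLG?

From the given relations: GF = 2·AB = 2·3 = 6.
Step 1: By the law of cosines on triangle LFG: LG² = 6² + 6² − 2·6·6·cos(150°) = 134.35, so LG ≈ 11.59.
Step 2: By the inverse law of cosines on triangle FLG: cos(∠FLG) = (6² + 11.59² − 6²) / (2·6·11.59) = 134.35/139.09 = 0.9659, so ∠FLG = 15°.

Therefore, the measure of angle ∠FLG = 15°.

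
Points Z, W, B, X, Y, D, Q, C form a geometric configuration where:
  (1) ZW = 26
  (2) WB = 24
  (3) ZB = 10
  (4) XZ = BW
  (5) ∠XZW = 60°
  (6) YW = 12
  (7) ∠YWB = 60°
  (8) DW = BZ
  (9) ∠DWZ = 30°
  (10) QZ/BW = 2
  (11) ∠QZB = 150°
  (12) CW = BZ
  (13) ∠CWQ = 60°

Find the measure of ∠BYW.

Step 1: By the law of cosines on triangle YWB: YB² = 12² + 24² − 2·12·24·cos(60°) = 432, so YB = 12·√3.
Step 2: By the inverse law of cosines on triangle BYW: cos(∠BYW) = ((12·√3)² + 12² − 24²) / (2·12·√3·12) = 0/498.83 = 0, so ∠BYW = 90°.

Therefore, the measure of angle ∠BYW = 90°.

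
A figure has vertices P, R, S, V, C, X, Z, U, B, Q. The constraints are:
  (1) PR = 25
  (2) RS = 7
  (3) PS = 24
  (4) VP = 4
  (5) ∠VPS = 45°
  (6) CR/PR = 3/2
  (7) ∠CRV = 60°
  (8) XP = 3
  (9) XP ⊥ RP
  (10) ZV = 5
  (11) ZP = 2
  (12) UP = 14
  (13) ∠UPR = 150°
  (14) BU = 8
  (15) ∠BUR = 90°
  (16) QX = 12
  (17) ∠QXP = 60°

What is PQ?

Step 1: By the law of cosines on triangle PXQ: PQ² = 3² + 12² − 2·3·12·cos(60°) = 117, so PQ = 3·√13.

Therefore, the length of PQ = 3·√13.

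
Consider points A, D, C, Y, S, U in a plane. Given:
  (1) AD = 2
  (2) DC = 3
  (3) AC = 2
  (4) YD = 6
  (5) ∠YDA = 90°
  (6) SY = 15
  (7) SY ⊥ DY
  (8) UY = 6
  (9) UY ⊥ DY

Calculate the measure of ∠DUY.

Step 1: By the law of cosines on triangle UYD: UD² = 6² + 6² − 2·6·6·cos(90°) = 72, so UD = 6·√2.
Step 2: By the inverse law of cosines on triangle DUY: cos(∠DUY) = ((6·√2)² + 6² − 6²) / (2·6·√2·6) = 72/101.82 = 0.7071, so ∠DUY = 45°.

Therefore, the measure of angle ∠DUY = 45°.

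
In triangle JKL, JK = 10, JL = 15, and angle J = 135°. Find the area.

Area = (1/2)(10)(15) sin(135°) = (1/2)(10)(15)(sqrt(2)/2) = 75*sqrt(2)/2

75*sqrt(2)/2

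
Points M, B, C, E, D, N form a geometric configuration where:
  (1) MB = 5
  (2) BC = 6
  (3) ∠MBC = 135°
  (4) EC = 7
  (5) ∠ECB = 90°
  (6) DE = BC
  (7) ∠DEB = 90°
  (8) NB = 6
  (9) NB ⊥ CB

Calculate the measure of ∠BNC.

Step 1: By the law of cosines on triangle NBC: NC² = 6² + 6² − 2·6·6·cos(90°) = 72, so NC = 6·√2.
Step 2: By the inverse law of cosines on triangle BNC: cos(∠BNC) = (6² + (6·√2)² − 6²) / (2·6·6·√2) = 72/101.82 = 0.7071, so ∠BNC = 45°.

Therefore, the measure of angle ∠BNC = 45°.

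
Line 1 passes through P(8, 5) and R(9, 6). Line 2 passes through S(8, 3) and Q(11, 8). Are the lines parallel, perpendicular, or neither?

Slope of line 1: m1 = (6 - 5)/(9 - 8) = 1/1 = 1
Slope of line 2: m2 = (8 - 3)/(11 - 8) = 5/3 = 5/3
m1 != m2 and m1*m2 = 5/3 != -1. Neither.

Neither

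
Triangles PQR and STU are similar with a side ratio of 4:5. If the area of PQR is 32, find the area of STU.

For similar figures, the area ratio equals the square of the side ratio.
Side ratio (PQR to STU) = 4:5, so area ratio = 4^2:5^2 = 16:25.
If the area of PQR is 32, then the area of STU = 32 * (25/16) = 50.

50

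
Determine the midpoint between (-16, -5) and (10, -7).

The midpoint is the point halfway along the segment.
Move half the horizontal distance: -16 + (10 - -16)/2 = -16 + 26/2 = -3
Move half the vertical distance: -5 + (-7 - -5)/2 = -5 + -2/2 = -6
Midpoint = (-3, -6)

(-3, -6)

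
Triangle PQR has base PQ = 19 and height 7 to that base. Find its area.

Area = (1/2) * base * height
Area = (1/2) * 19 * 7
Area = 133/2

133/2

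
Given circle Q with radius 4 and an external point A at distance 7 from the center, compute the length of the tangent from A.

tangent = √(d² - r²) = √(7² - 4²) = √(49 - 16) = √33 = sqrt(33)

sqrt(33)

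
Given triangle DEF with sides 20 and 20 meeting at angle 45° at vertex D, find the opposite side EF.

Law of cosines: EF^2 = 20^2 + 20^2 - 2(20)(20)cos(45°) = 800 - 400*sqrt(2), so EF = 20*sqrt(2 - sqrt(2)).

20*sqrt(2 - sqrt(2))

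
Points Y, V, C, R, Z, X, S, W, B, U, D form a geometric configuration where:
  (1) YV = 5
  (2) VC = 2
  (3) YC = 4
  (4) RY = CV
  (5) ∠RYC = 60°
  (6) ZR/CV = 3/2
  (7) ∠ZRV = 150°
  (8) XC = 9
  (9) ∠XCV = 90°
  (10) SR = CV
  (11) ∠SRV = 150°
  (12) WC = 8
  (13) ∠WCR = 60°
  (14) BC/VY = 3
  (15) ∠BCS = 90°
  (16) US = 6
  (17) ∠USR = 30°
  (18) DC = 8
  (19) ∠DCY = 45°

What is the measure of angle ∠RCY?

From the given relations: RY = CV = 2.
Step 1: By the law of cosines on triangle CYR: CR² = 4² + 2² − 2·4·2·cos(60°) = 12, so CR = 2·√3.
Step 2: By the inverse law of cosines on triangle RCY: cos(∠RCY) = ((2·√3)² + 4² − 2²) / (2·2·√3·4) = 24/27.71 = 0.866, so ∠RCY = 30°.

Therefore, the measure of angle ∠RCY = 30°.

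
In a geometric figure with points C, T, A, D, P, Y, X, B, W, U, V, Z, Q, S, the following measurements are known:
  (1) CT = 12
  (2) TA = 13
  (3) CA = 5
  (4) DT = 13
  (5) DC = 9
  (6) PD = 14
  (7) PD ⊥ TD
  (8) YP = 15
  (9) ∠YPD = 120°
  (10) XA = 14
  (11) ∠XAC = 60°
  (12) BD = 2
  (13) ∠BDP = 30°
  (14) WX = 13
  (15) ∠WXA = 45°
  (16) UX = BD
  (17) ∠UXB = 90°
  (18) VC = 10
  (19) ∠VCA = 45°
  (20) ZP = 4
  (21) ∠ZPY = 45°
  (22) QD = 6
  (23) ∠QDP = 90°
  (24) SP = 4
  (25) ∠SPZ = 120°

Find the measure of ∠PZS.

Step 1: By the law of cosines on triangle ZPS: ZS² = 4² + 4² − 2·4·4·cos(120°) = 48, so ZS = 4·√3.
Step 2: By the inverse law of cosines on triangle PZS: cos(∠PZS) = (4² + (4·√3)² − 4²) / (2·4·4·√3) = 48/55.43 = 0.866, so ∠PZS = 30°.

Therefore, the measure of angle ∠PZS = 30°.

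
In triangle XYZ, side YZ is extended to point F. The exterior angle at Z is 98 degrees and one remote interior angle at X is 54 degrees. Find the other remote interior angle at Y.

By the exterior angle theorem: exterior angle = sum of remote interior angles.
98 = 54 + angle Y
angle Y = 98 - 54 = 44 degrees

44 degrees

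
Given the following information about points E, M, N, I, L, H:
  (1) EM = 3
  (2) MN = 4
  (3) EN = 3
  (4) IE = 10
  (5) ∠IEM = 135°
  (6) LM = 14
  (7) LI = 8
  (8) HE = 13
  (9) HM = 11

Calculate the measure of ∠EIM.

Step 1: By the law of cosines on triangle IEM: IM² = 10² + 3² − 2·10·3·cos(135°) = 151.43, so IM ≈ 12.31.
Step 2: By the inverse law of cosines on triangle EIM: cos(∠EIM) = (10² + 12.31² − 3²) / (2·10·12.31) = 242.43/246.11 = 0.985, so ∠EIM = 9.93°.

Therefore, the measure of angle ∠EIM = 9.93°.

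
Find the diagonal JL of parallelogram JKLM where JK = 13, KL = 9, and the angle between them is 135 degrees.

Law of cosines: d^2 = 13^2 + 9^2 - 2(13)(9)cos(135°) = 117*sqrt(2) + 250, so d = sqrt(117*sqrt(2) + 250).

sqrt(117*sqrt(2) + 250)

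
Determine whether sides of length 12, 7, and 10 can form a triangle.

For three segments to close into a triangle, no single side can be as long as the other two combined.
The longest side is 12, and 7 + 10 = 17 > 12.
A triangle can be formed.

Yes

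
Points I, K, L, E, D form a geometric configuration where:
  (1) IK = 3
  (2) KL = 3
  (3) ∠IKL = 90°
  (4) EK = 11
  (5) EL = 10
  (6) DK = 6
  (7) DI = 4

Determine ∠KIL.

Step 1: By the law of cosines on triangle IKL: IL² = 3² + 3² − 2·3·3·cos(90°) = 18, so IL = 3·√2.
Step 2: By the inverse law of cosines on triangle KIL: cos(∠KIL) = (3² + (3·√2)² − 3²) / (2·3·3·√2) = 18/25.46 = 0.7071, so ∠KIL = 45°.

Therefore, the measure of angle ∠KIL = 45°.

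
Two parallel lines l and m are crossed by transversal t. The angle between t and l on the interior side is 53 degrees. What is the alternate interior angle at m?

Alternate interior angles lie on opposite sides of the transversal, between the parallel lines.
By the alternate interior angle theorem, they are equal: 53 degrees.

53 degrees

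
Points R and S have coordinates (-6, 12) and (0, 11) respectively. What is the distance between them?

d = sqrt((0 - -6)^2 + (11 - 12)^2)
d = sqrt(6^2 + -1^2)
d = sqrt(36 + 1)
d = sqrt(37)

sqrt(37)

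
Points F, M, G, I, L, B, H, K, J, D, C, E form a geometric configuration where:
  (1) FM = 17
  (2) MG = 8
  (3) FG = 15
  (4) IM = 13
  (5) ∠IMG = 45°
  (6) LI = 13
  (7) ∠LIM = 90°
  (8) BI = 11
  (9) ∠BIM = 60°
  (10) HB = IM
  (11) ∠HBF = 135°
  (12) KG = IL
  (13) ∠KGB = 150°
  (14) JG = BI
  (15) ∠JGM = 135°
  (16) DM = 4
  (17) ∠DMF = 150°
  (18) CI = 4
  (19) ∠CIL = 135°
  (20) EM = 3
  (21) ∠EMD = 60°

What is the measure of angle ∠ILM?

Step 1: By the law of cosines on triangle LIM: LM² = 13² + 13² − 2·13·13·cos(90°) = 338, so LM = 13·√2.
Step 2: By the inverse law of cosines on triangle ILM: cos(∠ILM) = (13² + (13·√2)² − 13²) / (2·13·13·√2) = 338/478 = 0.7071, so ∠ILM = 45°.

Therefore, the measure of angle ∠ILM = 45°.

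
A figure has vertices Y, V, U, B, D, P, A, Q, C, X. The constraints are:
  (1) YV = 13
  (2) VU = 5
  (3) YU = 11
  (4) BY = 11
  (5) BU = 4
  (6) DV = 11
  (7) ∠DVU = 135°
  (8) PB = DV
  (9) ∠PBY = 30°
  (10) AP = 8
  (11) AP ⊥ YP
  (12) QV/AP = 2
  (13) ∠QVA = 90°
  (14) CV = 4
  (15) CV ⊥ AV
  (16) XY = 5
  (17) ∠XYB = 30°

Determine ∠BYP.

From the given relations: PB = DV = 11.
Step 1: By the law of cosines on triangle YBP: YP² = 11² + 11² − 2·11·11·cos(30°) = 32.42, so YP ≈ 5.69.
Step 2: By the inverse law of cosines on triangle BYP: cos(∠BYP) = (11² + 5.69² − 11²) / (2·11·5.69) = 32.42/125.27 = 0.2588, so ∠BYP = 75°.

Therefore, the measure of angle ∠BYP = 75°.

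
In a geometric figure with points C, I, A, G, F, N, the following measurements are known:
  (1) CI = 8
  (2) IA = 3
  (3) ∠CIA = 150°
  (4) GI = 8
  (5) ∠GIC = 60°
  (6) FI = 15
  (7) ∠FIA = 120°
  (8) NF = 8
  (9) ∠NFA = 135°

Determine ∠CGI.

Step 1: By the law of cosines on triangle GIC: GC² = 8² + 8² − 2·8·8·cos(60°) = 64, so GC = 8.
Step 2: By the inverse law of cosines on triangle CGI: cos(∠CGI) = (8² + 8² − 8²) / (2·8·8) = 64/128 = 0.5, so ∠CGI = 60°.

Therefore, the measure of angle ∠CGI = 60°.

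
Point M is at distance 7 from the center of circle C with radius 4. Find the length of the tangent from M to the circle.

tangent = √(d² - r²) = √(7² - 4²) = √(49 - 16) = √33 = sqrt(33)

sqrt(33)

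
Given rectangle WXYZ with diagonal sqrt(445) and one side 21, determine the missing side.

The diagonal of a rectangle forms a right triangle with the two sides.
Rearranging the Pythagorean theorem: missing side = sqrt(d^2 - known^2).
= sqrt(445 - 441) = sqrt(4) = 2.

2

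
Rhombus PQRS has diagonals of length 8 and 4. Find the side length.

Half-diagonals are 4 and 2. side = sqrt(4^2 + 2^2) = sqrt(20) = 2*sqrt(5)

2*sqrt(5)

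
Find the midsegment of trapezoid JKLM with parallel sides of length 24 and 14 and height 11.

The midsegment of a trapezoid = (base1 + base2) / 2
midsegment = (24 + 14) / 2
midsegment = 38 / 2
midsegment = 19

19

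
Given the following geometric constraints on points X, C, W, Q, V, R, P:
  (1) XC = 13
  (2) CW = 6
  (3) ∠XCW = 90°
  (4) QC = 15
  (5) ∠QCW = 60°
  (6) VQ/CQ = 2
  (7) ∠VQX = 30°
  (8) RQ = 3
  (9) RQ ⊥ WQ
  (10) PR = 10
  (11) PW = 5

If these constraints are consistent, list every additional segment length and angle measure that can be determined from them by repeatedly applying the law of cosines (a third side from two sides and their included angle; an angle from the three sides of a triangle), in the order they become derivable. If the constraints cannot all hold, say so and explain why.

The constraints are consistent. Derivable facts, in order:
After 1 step:
- WQ = 3·√19
- XW ≈ 14.32
After 2 steps:
- WR = 6·√5
- ∠CQW = 23.41°
- ∠CWQ = 96.59°
- ∠CWX = 65.22°
- ∠CXW = 24.78°
After 3 steps:
- ∠PRW = 18.13°
- ∠PWR = 38.5°
- ∠QRW = 77.08°
- ∠QWR = 12.92°
- ∠RPW = 123.37°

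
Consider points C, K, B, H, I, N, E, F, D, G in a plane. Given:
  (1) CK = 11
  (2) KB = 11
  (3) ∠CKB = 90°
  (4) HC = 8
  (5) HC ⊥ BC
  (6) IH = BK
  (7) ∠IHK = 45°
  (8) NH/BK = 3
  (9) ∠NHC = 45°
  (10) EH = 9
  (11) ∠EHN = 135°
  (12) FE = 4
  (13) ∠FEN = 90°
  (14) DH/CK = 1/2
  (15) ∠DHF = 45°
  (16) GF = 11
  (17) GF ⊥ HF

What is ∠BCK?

Step 1: By the law of cosines on triangle CKB: CB² = 11² + 11² − 2·11·11·cos(90°) = 242, so CB = 11·√2.
Step 2: By the inverse law of cosines on triangle BCK: cos(∠BCK) = ((11·√2)² + 11² − 11²) / (2·11·√2·11) = 242/342.24 = 0.7071, so ∠BCK = 45°.

Therefore, the measure of angle ∠BCK = 45°.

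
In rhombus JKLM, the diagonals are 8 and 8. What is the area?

Area of a rhombus = (d1 * d2) / 2
Area = (8 * 8) / 2
Area = 64 / 2
Area = 32

32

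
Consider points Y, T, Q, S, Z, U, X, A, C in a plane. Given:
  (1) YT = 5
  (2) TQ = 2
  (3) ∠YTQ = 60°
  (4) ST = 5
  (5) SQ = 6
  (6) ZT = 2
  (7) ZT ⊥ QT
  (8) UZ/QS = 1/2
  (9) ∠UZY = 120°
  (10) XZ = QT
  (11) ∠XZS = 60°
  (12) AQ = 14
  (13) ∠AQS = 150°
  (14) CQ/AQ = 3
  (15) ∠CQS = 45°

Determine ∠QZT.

Step 1: By the law of cosines on triangle ZTQ: ZQ² = 2² + 2² − 2·2·2·cos(90°) = 8, so ZQ = 2·√2.
Step 2: By the inverse law of cosines on triangle QZT: cos(∠QZT) = ((2·√2)² + 2² − 2²) / (2·2·√2·2) = 8/11.31 = 0.7071, so ∠QZT = 45°.

Therefore, the measure of angle ∠QZT = 45°.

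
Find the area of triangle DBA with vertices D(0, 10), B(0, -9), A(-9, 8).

Using the Shoelace formula for a triangle:
Area = (1/2)|x0(y1 - y2) + x1(y2 - y0) + x2(y0 - y1)|
Area = (1/2)|0(-9 - 8) + 0(8 - 10) + -9(10 - -9)|
Area = (1/2)|0 + 0 + -171|
Area = (1/2)|-171|
Area = (1/2)(171)
Area = 171/2

171/2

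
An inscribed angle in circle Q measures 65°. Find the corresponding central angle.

Central angle = 2 × 65° = 130° (inscribed angle theorem).

130°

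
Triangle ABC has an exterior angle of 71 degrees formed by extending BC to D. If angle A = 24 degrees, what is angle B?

By the exterior angle theorem: exterior angle = sum of remote interior angles.
71 = 24 + angle B
angle B = 71 - 24 = 47 degrees

47 degrees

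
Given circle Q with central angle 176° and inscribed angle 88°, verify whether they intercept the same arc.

By the inscribed angle theorem, if both angles subtend the same arc, the inscribed angle must be half the central angle.
Half of 176° = 88°, which equals the given inscribed angle of 88°.
Therefore, yes, they correspond to the same arc.

Yes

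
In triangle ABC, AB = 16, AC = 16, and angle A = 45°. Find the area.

When two sides and the included angle are known, the area formula is (1/2)ab sin(C).
The height from one side to the opposite vertex is 16 sin(45°) = 8*sqrt(2).
Area = (1/2) * 16 * 8*sqrt(2) = 64*sqrt(2).

64*sqrt(2)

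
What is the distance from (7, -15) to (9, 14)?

d = sqrt((2)^2 + (29)^2) = sqrt(845) = 13*sqrt(5)

13*sqrt(5)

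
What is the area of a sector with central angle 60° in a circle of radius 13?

Sector area = π(13²)(1/6) = 169*pi/6

169*pi/6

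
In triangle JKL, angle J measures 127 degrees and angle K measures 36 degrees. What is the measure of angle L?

By the triangle angle sum property, the three interior angles of any triangle add up to 180°.
We know angle J = 127° and angle K = 36°, so their sum is 163°.
Therefore angle L = 180° - 163° = 17°.

17 degrees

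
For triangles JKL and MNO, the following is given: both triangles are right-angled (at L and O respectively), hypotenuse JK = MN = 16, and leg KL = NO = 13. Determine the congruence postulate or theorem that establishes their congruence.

Consider the given information: both triangles are right-angled (at L and O respectively), hypotenuse JK = MN = 16, and leg KL = NO = 13
This is not SSS or AAS: SSS requires all three pairs of sides, but we don't have that. AAS requires two angles and a non-included side.
The correct criterion is HL. The hypotenuse and one leg of two right triangles are equal (Hypotenuse-Leg).

HL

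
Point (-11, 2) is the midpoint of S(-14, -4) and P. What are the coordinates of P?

Using the midpoint formula: M = ((x1 + x2)/2, (y1 + y2)/2)
We know M = (-11, 2) and S = (-14, -4)
For x: -11 = (-14 + x2)/2, so x2 = 2*-11 - -14 = -8
For y: 2 = (-4 + y2)/2, so y2 = 2*2 - -4 = 8
P = (-8, 8)

(-8, 8)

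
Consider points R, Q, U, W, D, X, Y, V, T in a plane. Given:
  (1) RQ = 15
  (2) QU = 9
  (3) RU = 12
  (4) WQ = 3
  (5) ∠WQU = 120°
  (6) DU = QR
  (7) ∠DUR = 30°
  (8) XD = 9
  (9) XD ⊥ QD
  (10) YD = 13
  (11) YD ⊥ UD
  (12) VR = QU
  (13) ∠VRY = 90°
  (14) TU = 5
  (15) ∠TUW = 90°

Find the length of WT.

Step 1: By the law of cosines on triangle UQW: UW² = 9² + 3² − 2·9·3·cos(120°) = 117, so UW = 3·√13.
Step 2: By the law of cosines on triangle WUT: WT² = (3·√13)² + 5² − 2·3·√13·5·cos(90°) = 142, so WT = √142.

Therefore, the length of WT = √142.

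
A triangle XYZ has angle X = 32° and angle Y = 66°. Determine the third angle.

The interior angles sum to 180°: angle Z = 180 - 32 - 66 = 82°.
The triangle is acute (angles 32°, 66°, 82°).

82 degrees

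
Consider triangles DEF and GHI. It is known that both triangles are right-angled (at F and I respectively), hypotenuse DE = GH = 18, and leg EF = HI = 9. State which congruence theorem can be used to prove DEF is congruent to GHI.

Consider the given information: both triangles are right-angled (at F and I respectively), hypotenuse DE = GH = 18, and leg EF = HI = 9
This is not SSS or SAS: SSS requires all three pairs of sides, but we don't have that. SAS requires two sides and the included angle between them.
The correct criterion is HL. The hypotenuse and one leg of two right triangles are equal (Hypotenuse-Leg).

HL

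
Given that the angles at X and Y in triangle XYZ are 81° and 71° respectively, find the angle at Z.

angle Z = 180 - 81 - 71 = 28 degrees.

28 degrees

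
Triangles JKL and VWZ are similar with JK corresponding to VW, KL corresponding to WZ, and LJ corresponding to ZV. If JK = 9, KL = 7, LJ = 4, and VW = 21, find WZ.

k = 21/9 = 7/3. WZ = 7/3 * 7 = 49/3.

49/3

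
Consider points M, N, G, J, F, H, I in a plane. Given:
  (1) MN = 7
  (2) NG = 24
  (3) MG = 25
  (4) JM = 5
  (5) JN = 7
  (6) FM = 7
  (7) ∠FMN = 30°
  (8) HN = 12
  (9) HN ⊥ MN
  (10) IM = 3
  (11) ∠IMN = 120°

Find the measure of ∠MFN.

Step 1: By the law of cosines on triangle FMN: FN² = 7² + 7² − 2·7·7·cos(30°) = 13.13, so FN ≈ 3.62.
Step 2: By the inverse law of cosines on triangle MFN: cos(∠MFN) = (7² + 3.62² − 7²) / (2·7·3.62) = 13.13/50.73 = 0.2588, so ∠MFN = 75°.

Therefore, the measure of angle ∠MFN = 75°.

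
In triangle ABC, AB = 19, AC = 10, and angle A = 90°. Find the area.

Area = (1/2)(19)(10) sin(90°) = (1/2)(19)(10)(1) = 95

95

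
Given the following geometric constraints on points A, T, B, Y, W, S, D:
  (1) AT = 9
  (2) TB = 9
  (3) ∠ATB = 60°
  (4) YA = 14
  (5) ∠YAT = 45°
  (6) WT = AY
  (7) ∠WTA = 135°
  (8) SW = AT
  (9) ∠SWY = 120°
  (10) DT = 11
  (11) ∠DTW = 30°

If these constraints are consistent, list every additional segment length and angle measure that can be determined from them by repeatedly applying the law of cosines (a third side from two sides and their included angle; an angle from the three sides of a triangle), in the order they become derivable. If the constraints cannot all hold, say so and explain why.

The constraints are consistent. Derivable facts, in order:
After 1 step:
- AB = 9
- AW ≈ 21.34
- TY ≈ 9.94
- WD ≈ 7.09
After 2 steps:
- ∠ABT = 60°
- ∠ATY = 95.19°
- ∠AWT = 17.35°
- ∠AYT = 39.81°
- ∠BAT = 60°
- ∠DWT = 50.87°
- ∠TAW = 27.65°
- ∠TDW = 99.13°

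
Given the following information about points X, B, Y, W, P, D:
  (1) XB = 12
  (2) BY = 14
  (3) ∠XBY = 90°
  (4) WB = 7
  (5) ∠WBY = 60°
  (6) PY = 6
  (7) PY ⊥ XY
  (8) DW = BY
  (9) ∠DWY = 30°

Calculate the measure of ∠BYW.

Step 1: By the law of cosines on triangle YBW: YW² = 14² + 7² − 2·14·7·cos(60°) = 147, so YW = 7·√3.
Step 2: By the inverse law of cosines on triangle BYW: cos(∠BYW) = (14² + (7·√3)² − 7²) / (2·14·7·√3) = 294/339.48 = 0.866, so ∠BYW = 30°.

Therefore, the measure of angle ∠BYW = 30°.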